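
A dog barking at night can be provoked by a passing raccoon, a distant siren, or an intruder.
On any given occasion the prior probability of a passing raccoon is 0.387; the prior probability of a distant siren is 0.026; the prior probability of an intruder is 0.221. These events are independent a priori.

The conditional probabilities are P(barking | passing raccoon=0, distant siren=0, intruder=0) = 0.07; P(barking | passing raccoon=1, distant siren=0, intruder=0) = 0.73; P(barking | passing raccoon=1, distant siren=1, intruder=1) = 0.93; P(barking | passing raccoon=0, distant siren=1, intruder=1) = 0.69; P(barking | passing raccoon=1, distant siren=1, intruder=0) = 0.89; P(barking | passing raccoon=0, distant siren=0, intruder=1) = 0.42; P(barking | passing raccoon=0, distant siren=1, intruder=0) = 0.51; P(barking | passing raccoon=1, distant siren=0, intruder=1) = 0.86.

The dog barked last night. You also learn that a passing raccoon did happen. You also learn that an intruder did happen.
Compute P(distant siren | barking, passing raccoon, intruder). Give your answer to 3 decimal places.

P(distant siren | barking, passing raccoon, intruder) ≈ 0.028

P(barking | passing raccoon, intruder) = 0.86*0.974 + 0.93*0.026 = 0.837640 + 0.024180 = 0.861820
The distant siren-present share is 0.93*0.026 = 0.024180.
So P(distant siren | barking, passing raccoon, intruder) = 0.024180/0.861820 ≈ 0.028.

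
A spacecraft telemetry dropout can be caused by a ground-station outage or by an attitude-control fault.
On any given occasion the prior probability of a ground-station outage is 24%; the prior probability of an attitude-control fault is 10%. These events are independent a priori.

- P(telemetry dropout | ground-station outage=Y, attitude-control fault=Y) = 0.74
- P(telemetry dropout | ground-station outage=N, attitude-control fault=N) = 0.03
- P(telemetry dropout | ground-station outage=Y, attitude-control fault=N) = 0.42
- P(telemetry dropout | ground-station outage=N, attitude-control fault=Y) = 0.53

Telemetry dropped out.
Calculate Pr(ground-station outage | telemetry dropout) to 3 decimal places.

For the numerator, keep only ground-station outage=true terms: 0.090720 + 0.017760 = 0.108480
The normalizing constant is 0.03×0.76×0.9 + 0.53×0.76×0.1 + 0.42×0.24×0.9 + 0.74×0.24×0.1 = 0.169280
P(ground-station outage | telemetry dropout) = 0.108480/0.169280 ≈ 0.641

Pr(ground-station outage | telemetry dropout) ≈ 0.641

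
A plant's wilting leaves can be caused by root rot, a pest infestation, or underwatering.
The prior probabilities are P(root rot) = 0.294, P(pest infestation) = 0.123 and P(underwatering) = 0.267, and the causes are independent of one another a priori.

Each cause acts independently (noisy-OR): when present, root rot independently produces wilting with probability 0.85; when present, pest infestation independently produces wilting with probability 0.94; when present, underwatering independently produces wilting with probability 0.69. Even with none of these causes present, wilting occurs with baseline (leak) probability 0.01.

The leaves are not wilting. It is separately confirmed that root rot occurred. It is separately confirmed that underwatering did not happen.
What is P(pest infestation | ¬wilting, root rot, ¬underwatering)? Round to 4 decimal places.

P(pest infestation | ¬wilting, root rot, ¬underwatering) ≈ 0.0083

Under noisy-OR, P(wilting | causes) = 1 − (1−0.01)·∏(1−qᵢ) over the active causes.
Numerator (weight on configurations with pest infestation): 0.00891×0.123 = 0.001096
Normalizer over all consistent configurations: 0.1485×0.877 + 0.00891×0.123 = 0.131331
Posterior = 0.001096 / 0.131331 ≈ 0.0083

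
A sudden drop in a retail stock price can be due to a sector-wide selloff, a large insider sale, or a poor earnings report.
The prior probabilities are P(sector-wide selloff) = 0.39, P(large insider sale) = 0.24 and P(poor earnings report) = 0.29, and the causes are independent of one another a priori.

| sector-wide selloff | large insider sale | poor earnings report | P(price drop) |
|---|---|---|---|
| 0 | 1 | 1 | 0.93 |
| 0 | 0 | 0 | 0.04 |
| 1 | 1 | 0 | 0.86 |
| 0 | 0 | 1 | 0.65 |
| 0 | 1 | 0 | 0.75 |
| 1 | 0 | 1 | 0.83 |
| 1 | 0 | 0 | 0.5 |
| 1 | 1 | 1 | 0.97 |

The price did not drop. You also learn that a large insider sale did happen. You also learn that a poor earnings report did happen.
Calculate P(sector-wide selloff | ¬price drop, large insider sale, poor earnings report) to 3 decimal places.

P(sector-wide selloff | ¬price drop, large insider sale, poor earnings report) ≈ 0.215

P(¬price drop | large insider sale, poor earnings report) = 0.07*0.61 + 0.03*0.39 = 0.042700 + 0.011700 = 0.054400
Of this, 0.011700 comes from 0.03*0.39 (the sector-wide selloff=true cases).
So P(sector-wide selloff | ¬price drop, large insider sale, poor earnings report) = 0.011700/0.054400 ≈ 0.215.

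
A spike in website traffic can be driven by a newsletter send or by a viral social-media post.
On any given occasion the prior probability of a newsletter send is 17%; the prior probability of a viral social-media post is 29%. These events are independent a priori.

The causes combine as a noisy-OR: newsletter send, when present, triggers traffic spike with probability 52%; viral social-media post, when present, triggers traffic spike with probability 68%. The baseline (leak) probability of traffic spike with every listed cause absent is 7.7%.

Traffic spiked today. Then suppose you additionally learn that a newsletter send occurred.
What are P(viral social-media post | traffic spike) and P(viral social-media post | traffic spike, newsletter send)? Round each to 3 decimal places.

Under noisy-OR, P(traffic spike | causes) = 1 − (1−0.077)·∏(1−qᵢ) over the active causes.
Numerator (weight on configurations with viral social-media post): 0.169607 + 0.042311 = 0.211918
Normalizer over all consistent configurations: 0.077·0.83·0.71 + 0.70464·0.83·0.29 + 0.55696·0.17·0.71 + 0.858227·0.17·0.29 = 0.324519
Posterior = 0.211918 / 0.324519 ≈ 0.653

Now condition on the additional information:
Enumerate both values of viral social-media post and weight by the priors:
  P(traffic spike | newsletter send) = 0.55696·0.71 + 0.858227·0.29
        = 0.395442 + 0.248886 = 0.644328
Configurations with viral social-media post contribute 0.248886, so
  P(viral social-media post | traffic spike, newsletter send) = 0.248886 / 0.644328 ≈ 0.386
This is intercausal reasoning (explaining away): once newsletter send accounts for the traffic spike, viral social-media post becomes less likely.

P(viral social-media post | traffic spike) ≈ 0.653; P(viral social-media post | traffic spike, newsletter send) ≈ 0.386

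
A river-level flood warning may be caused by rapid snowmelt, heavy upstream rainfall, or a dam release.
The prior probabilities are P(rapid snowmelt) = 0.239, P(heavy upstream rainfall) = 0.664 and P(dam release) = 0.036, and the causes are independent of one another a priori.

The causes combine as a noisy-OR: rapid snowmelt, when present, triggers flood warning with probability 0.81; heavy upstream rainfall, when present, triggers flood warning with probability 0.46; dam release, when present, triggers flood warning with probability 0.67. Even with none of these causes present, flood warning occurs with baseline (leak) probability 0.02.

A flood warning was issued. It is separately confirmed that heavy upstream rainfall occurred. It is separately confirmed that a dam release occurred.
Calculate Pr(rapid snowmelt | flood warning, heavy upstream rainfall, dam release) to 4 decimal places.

Under noisy-OR, P(flood warning | causes) = 1 − (1−0.02)·∏(1−qᵢ) over the active causes.
For the numerator, keep only rapid snowmelt=true terms: 0.966819·0.239 = 0.231070
Denominator P(flood warning | heavy upstream rainfall, dam release): 0.825364·0.761 + 0.966819·0.239 = 0.859172
P(rapid snowmelt | flood warning, heavy upstream rainfall, dam release) = 0.231070/0.859172 ≈ 0.2689

Pr(rapid snowmelt | flood warning, heavy upstream rainfall, dam release) ≈ 0.2689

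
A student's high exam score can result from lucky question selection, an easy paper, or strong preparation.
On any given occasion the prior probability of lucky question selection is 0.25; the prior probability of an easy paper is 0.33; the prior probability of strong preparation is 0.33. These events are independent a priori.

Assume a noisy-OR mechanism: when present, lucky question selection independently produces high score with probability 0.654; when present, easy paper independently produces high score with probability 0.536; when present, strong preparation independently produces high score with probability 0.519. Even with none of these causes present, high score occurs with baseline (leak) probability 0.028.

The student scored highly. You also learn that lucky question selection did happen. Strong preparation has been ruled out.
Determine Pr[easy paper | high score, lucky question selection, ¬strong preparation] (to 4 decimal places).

Under noisy-OR, P(high score | causes) = 1 − (1−0.028)·∏(1−qᵢ) over the active causes.
Numerator (weight on configurations with easy paper): 0.843951·0.33 = 0.278504
Normalizer over all consistent configurations: 0.663688·0.67 + 0.843951·0.33 = 0.723175
P(easy paper | high score, lucky question selection, ¬strong preparation) = 0.278504/0.723175 ≈ 0.3851

Pr[easy paper | high score, lucky question selection, ¬strong preparation] ≈ 0.3851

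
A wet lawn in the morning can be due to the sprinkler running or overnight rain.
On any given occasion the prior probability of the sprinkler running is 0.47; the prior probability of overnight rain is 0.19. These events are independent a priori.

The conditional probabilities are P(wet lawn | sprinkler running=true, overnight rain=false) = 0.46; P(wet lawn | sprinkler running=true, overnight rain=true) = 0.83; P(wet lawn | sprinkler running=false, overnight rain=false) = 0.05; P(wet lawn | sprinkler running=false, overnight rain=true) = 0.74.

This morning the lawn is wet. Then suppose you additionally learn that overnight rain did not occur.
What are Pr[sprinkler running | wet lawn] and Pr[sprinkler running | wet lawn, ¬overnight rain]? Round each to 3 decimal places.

Enumerate the 4 (sprinkler running, overnight rain) configurations and weight by the priors:
  P(wet lawn) = 0.05×0.53×0.81 + 0.74×0.53×0.19 + 0.46×0.47×0.81 + 0.83×0.47×0.19
        = 0.021465 + 0.074518 + 0.175122 + 0.074119 = 0.345224
The terms with sprinkler running present sum to 0.249241, so
  P(sprinkler running | wet lawn) = 0.249241 / 0.345224 ≈ 0.722

Now also conditioning on overnight rain≠true:
Enumerate both values of sprinkler running and weight by the priors:
  P(wet lawn | ¬overnight rain) = 0.05×0.53 + 0.46×0.47
        = 0.026500 + 0.216200 = 0.242700
The terms with sprinkler running present sum to 0.216200, so
  P(sprinkler running | wet lawn, ¬overnight rain) = 0.216200 / 0.242700 ≈ 0.891
With overnight rain excluded, sprinkler running must carry more of the explanatory weight for the wet lawn.

Pr[sprinkler running | wet lawn] ≈ 0.722; Pr[sprinkler running | wet lawn, ¬overnight rain] ≈ 0.891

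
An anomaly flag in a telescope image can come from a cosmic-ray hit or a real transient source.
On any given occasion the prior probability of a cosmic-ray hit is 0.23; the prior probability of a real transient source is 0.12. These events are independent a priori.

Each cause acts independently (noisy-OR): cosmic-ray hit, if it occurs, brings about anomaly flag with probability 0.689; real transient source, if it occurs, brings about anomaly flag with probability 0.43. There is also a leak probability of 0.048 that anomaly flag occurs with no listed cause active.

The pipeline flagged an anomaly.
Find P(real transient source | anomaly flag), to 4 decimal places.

P(real transient source | anomaly flag) ≈ 0.2714

Under noisy-OR, P(anomaly flag | causes) = 1 − (1−0.048)·∏(1−qᵢ) over the active causes.
Sum P(anomaly flag|·) weighted by the priors over the 4 (cosmic-ray hit, real transient source) configurations:
  P(anomaly flag) = 0.048×0.77×0.88 + 0.45736×0.77×0.12 + 0.703928×0.23×0.88 + 0.831239×0.23×0.12
        = 0.032525 + 0.042260 + 0.142475 + 0.022942 = 0.240202
Configurations with real transient source contribute 0.065202, so
  P(real transient source | anomaly flag) = 0.065202 / 0.240202 ≈ 0.2714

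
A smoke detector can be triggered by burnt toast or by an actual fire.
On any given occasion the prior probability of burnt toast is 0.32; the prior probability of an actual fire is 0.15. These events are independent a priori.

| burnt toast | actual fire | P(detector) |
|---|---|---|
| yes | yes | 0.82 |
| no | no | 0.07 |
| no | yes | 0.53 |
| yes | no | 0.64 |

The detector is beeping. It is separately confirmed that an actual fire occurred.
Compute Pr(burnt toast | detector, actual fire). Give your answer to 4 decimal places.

P(detector | actual fire) = 0.53*0.68 + 0.82*0.32 = 0.360400 + 0.262400 = 0.622800
Restricting to configurations with burnt toast present: 0.82*0.32 = 0.262400.
Hence the posterior is 0.262400/0.622800 ≈ 0.4213.

Pr(burnt toast | detector, actual fire) ≈ 0.4213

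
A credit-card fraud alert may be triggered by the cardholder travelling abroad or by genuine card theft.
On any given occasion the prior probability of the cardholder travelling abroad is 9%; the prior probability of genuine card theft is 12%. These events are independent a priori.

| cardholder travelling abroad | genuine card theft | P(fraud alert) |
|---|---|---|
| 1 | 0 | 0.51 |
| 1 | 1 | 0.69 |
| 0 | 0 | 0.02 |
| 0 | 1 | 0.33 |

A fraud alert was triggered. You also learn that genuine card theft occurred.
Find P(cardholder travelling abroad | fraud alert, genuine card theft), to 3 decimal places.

Enumerate both values of cardholder travelling abroad and weight by the priors:
  P(fraud alert | genuine card theft) = 0.33×0.91 + 0.69×0.09
        = 0.300300 + 0.062100 = 0.362400
Keeping only the cardholder travelling abroad-present terms gives 0.062100, so
  P(cardholder travelling abroad | fraud alert, genuine card theft) = 0.062100 / 0.362400 ≈ 0.171

P(cardholder travelling abroad | fraud alert, genuine card theft) ≈ 0.171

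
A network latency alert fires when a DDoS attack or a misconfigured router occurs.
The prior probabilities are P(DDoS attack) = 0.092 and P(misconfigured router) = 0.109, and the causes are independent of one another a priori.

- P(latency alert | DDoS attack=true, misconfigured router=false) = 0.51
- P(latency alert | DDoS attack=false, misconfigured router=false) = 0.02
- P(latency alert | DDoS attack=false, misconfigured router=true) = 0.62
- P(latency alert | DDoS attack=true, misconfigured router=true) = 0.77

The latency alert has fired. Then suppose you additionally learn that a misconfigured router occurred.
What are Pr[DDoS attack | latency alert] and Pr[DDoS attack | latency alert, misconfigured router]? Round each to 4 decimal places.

Sum P(latency alert|·) weighted by the priors over the 4 (DDoS attack, misconfigured router) configurations:
  P(latency alert) = 0.02*0.908*0.891 + 0.62*0.908*0.109 + 0.51*0.092*0.891 + 0.77*0.092*0.109
        = 0.016181 + 0.061363 + 0.041806 + 0.007722 = 0.127072
Configurations with DDoS attack contribute 0.049528, so
  P(DDoS attack | latency alert) = 0.049528 / 0.127072 ≈ 0.3898

With the extra evidence:
P(latency alert | misconfigured router) = 0.62·0.908 + 0.77·0.092 = 0.562960 + 0.070840 = 0.633800
Restricting to configurations with DDoS attack present: 0.77·0.092 = 0.070840.
Hence the posterior is 0.070840/0.633800 ≈ 0.1118.
Conditioning on misconfigured router lowers the posterior on DDoS attack: the classic explaining-away effect in a common-effect structure.

Pr[DDoS attack | latency alert] ≈ 0.3898; Pr[DDoS attack | latency alert, misconfigured router] ≈ 0.1118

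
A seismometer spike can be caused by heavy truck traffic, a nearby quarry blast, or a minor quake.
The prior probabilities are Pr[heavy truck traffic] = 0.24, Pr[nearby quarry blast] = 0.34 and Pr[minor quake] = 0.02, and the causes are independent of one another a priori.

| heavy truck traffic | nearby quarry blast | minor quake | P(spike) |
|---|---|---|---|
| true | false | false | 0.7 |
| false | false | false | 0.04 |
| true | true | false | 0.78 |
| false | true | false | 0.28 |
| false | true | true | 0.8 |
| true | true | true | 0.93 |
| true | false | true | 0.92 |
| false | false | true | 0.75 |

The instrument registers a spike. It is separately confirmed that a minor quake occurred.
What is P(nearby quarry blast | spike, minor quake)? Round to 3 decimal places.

P(nearby quarry blast | spike, minor quake) ≈ 0.351

For the numerator, keep only nearby quarry blast=true terms: 0.206720 + 0.075888 = 0.282608
The normalizing constant is 0.75×0.76×0.66 + 0.8×0.76×0.34 + 0.92×0.24×0.66 + 0.93×0.24×0.34 = 0.804536
Posterior = 0.282608 / 0.804536 ≈ 0.351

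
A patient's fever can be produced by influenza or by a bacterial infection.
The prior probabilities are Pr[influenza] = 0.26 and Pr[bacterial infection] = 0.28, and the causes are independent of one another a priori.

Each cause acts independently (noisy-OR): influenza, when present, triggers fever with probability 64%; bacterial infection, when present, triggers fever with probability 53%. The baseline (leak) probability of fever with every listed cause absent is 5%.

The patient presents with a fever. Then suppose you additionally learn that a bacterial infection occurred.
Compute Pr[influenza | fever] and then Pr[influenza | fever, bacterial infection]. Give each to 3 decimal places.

Under noisy-OR, P(fever | causes) = 1 − (1−0.05)·∏(1−qᵢ) over the active causes.
Sum P(fever|·) weighted by the priors over the 4 (influenza, bacterial infection) configurations:
  P(fever) = 0.05*0.74*0.72 + 0.5535*0.74*0.28 + 0.658*0.26*0.72 + 0.83926*0.26*0.28
        = 0.026640 + 0.114685 + 0.123178 + 0.061098 = 0.325601
Keeping only the influenza-present terms gives 0.184276, so
  P(influenza | fever) = 0.184276 / 0.325601 ≈ 0.566

Now also conditioning on bacterial infection=true:
P(fever | bacterial infection) = 0.5535·0.74 + 0.83926·0.26 = 0.409590 + 0.218208 = 0.627798
Restricting to configurations with influenza present: 0.83926·0.26 = 0.218208.
So P(influenza | fever, bacterial infection) = 0.218208/0.627798 ≈ 0.348.
Conditioning on bacterial infection lowers the posterior on influenza: the classic explaining-away effect in a common-effect structure.

Pr[influenza | fever] ≈ 0.566; Pr[influenza | fever, bacterial infection] ≈ 0.348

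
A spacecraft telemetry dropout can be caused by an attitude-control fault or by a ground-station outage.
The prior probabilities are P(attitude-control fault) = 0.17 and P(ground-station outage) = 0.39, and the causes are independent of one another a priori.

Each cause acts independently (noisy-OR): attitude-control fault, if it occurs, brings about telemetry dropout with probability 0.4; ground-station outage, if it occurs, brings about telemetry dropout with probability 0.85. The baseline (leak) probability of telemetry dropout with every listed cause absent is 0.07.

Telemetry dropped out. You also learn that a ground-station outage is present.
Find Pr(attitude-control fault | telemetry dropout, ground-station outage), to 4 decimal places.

Pr(attitude-control fault | telemetry dropout, ground-station outage) ≈ 0.1791

Under noisy-OR, P(telemetry dropout | causes) = 1 − (1−0.07)·∏(1−qᵢ) over the active causes.
Sum P(telemetry dropout|·) weighted by the priors over both values of attitude-control fault:
  P(telemetry dropout | ground-station outage) = 0.8605·0.83 + 0.9163·0.17
        = 0.714215 + 0.155771 = 0.869986
Keeping only the attitude-control fault-present terms gives 0.155771, so
  P(attitude-control fault | telemetry dropout, ground-station outage) = 0.155771 / 0.869986 ≈ 0.1791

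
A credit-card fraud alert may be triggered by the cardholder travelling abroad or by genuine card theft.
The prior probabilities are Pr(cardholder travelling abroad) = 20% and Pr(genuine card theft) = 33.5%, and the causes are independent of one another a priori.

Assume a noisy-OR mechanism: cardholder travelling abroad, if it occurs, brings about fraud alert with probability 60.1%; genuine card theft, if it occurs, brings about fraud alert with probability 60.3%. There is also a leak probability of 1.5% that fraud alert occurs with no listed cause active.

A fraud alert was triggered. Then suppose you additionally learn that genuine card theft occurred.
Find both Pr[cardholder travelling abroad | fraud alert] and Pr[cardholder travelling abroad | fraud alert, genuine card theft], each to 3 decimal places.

Under noisy-OR, P(fraud alert | causes) = 1 − (1−0.015)·∏(1−qᵢ) over the active causes.
For the numerator, keep only cardholder travelling abroad=true terms: 0.080729 + 0.056546 = 0.137275
Normalizer over all consistent configurations: 0.015*0.8*0.665 + 0.608955*0.8*0.335 + 0.606985*0.2*0.665 + 0.843973*0.2*0.335 = 0.308455
P(cardholder travelling abroad | fraud alert) = 0.137275/0.308455 ≈ 0.445

With the extra evidence:
P(fraud alert | genuine card theft) = 0.608955×0.8 + 0.843973×0.2 = 0.487164 + 0.168795 = 0.655959
Of this, 0.168795 comes from 0.843973×0.2 (the cardholder travelling abroad=true cases).
So P(cardholder travelling abroad | fraud alert, genuine card theft) = 0.168795/0.655959 ≈ 0.257.

Pr[cardholder travelling abroad | fraud alert] ≈ 0.445; Pr[cardholder travelling abroad | fraud alert, genuine card theft] ≈ 0.257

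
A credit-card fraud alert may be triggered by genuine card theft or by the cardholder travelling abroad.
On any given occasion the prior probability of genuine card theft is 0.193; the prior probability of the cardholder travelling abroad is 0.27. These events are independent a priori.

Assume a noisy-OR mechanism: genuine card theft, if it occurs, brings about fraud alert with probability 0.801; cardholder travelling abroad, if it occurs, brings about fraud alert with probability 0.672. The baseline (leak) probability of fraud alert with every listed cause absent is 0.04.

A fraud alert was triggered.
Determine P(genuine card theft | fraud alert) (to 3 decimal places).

P(genuine card theft | fraud alert) ≈ 0.485

Under noisy-OR, P(fraud alert | causes) = 1 − (1−0.04)·∏(1−qᵢ) over the active causes.
P(fraud alert) = 0.04×0.807×0.73 + 0.68512×0.807×0.27 + 0.80896×0.193×0.73 + 0.937339×0.193×0.27 = 0.023564 + 0.149281 + 0.113974 + 0.048845 = 0.335664
Of this, 0.162819 comes from 0.113974 + 0.048845 (the genuine card theft=true cases).
So P(genuine card theft | fraud alert) = 0.162819/0.335664 ≈ 0.485.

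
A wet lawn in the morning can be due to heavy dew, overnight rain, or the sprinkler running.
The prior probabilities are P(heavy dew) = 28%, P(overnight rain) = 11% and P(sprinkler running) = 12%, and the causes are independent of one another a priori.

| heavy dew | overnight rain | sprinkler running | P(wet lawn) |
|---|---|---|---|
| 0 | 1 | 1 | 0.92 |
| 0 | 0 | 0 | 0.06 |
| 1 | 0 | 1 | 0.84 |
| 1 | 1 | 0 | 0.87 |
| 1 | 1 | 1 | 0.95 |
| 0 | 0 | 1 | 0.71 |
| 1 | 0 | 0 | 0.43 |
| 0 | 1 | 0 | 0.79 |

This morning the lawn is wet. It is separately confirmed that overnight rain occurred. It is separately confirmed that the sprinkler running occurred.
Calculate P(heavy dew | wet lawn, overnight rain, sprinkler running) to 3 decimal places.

P(heavy dew | wet lawn, overnight rain, sprinkler running) ≈ 0.287

By total probability over both values of heavy dew:
  P(wet lawn | overnight rain, sprinkler running) = 0.92×0.72 + 0.95×0.28
        = 0.662400 + 0.266000 = 0.928400
Configurations with heavy dew contribute 0.266000, so
  P(heavy dew | wet lawn, overnight rain, sprinkler running) = 0.266000 / 0.928400 ≈ 0.287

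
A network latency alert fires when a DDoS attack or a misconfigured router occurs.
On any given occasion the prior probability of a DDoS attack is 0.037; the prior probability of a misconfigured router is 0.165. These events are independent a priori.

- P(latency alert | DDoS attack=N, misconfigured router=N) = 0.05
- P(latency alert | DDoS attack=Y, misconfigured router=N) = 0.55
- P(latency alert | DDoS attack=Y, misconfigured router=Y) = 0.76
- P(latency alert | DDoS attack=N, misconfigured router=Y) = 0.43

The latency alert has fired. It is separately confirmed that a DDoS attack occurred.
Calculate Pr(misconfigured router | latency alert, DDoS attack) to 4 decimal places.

Pr(misconfigured router | latency alert, DDoS attack) ≈ 0.2145

P(latency alert | DDoS attack) = 0.55*0.835 + 0.76*0.165 = 0.459250 + 0.125400 = 0.584650
Restricting to configurations with misconfigured router present: 0.76*0.165 = 0.125400.
P(misconfigured router | latency alert, DDoS attack) = 0.125400 / 0.584650 ≈ 0.2145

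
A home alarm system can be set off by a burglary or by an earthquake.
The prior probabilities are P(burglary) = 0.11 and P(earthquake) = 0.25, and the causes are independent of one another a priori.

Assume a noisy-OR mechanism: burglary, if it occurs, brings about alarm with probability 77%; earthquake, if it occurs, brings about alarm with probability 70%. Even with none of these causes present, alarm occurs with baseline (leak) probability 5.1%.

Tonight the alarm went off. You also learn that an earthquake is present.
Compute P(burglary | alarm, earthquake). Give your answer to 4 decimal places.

P(burglary | alarm, earthquake) ≈ 0.1390

Under noisy-OR, P(alarm | causes) = 1 − (1−0.051)·∏(1−qᵢ) over the active causes.
P(alarm | earthquake) = 0.7153·0.89 + 0.934519·0.11 = 0.636617 + 0.102797 = 0.739414
The burglary-present share is 0.934519·0.11 = 0.102797.
P(burglary | alarm, earthquake) = 0.102797 / 0.739414 ≈ 0.1390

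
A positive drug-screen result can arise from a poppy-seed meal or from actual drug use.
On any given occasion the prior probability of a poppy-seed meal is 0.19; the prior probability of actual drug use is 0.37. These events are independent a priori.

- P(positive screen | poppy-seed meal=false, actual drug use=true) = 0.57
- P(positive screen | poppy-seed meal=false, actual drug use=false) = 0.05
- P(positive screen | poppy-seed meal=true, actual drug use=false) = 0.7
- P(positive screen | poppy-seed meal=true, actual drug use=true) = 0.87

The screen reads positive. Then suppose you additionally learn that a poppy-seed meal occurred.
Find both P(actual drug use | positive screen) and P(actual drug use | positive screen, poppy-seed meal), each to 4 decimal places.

P(actual drug use | positive screen) ≈ 0.6797; P(actual drug use | positive screen, poppy-seed meal) ≈ 0.4219

P(positive screen) = 0.05·0.81·0.63 + 0.57·0.81·0.37 + 0.7·0.19·0.63 + 0.87·0.19·0.37 = 0.025515 + 0.170829 + 0.083790 + 0.061161 = 0.341295
The actual drug use-present share is 0.170829 + 0.061161 = 0.231990.
P(actual drug use | positive screen) = 0.231990 / 0.341295 ≈ 0.6797

With the extra evidence:
Sum P(positive screen|·) weighted by the priors over both values of actual drug use:
  P(positive screen | poppy-seed meal) = 0.7*0.63 + 0.87*0.37
        = 0.441000 + 0.321900 = 0.762900
The terms with actual drug use present sum to 0.321900, so
  P(actual drug use | positive screen, poppy-seed meal) = 0.321900 / 0.762900 ≈ 0.4219
Conditioning on poppy-seed meal lowers the posterior on actual drug use: the classic explaining-away effect in a common-effect structure.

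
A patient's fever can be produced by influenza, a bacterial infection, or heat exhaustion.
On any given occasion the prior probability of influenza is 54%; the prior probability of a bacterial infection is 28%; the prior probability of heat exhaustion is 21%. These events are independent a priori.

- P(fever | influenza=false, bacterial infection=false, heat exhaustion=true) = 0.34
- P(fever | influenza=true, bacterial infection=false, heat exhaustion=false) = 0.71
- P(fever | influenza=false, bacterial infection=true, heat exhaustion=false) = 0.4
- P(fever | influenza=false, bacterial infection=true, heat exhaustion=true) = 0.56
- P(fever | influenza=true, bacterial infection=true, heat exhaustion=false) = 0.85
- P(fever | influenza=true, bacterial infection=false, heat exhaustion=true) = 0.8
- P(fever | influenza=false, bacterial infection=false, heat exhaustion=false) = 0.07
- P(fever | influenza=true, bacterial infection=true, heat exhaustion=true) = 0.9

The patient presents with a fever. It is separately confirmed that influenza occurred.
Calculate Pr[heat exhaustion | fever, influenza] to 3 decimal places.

Pr[heat exhaustion | fever, influenza] ≈ 0.227

By total probability over the 4 (bacterial infection, heat exhaustion) configurations:
  P(fever | influenza) = 0.71*0.72*0.79 + 0.8*0.72*0.21 + 0.85*0.28*0.79 + 0.9*0.28*0.21
        = 0.403848 + 0.120960 + 0.188020 + 0.052920 = 0.765748
The terms with heat exhaustion present sum to 0.173880, so
  P(heat exhaustion | fever, influenza) = 0.173880 / 0.765748 ≈ 0.227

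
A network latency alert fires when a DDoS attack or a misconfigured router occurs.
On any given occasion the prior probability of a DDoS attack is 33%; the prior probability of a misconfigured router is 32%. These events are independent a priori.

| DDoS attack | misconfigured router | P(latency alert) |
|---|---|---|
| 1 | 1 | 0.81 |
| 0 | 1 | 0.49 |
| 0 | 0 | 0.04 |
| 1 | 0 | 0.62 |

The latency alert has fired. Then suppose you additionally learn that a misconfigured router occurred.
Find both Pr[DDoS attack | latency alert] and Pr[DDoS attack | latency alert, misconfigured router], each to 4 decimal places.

P(latency alert) = 0.04*0.67*0.68 + 0.49*0.67*0.32 + 0.62*0.33*0.68 + 0.81*0.33*0.32 = 0.018224 + 0.105056 + 0.139128 + 0.085536 = 0.347944
Restricting to configurations with DDoS attack present: 0.139128 + 0.085536 = 0.224664.
Hence the posterior is 0.224664/0.347944 ≈ 0.6457.

Now condition on the additional information:
Sum P(latency alert|·) weighted by the priors over both values of DDoS attack:
  P(latency alert | misconfigured router) = 0.49×0.67 + 0.81×0.33
        = 0.328300 + 0.267300 = 0.595600
The terms with DDoS attack present sum to 0.267300, so
  P(DDoS attack | latency alert, misconfigured router) = 0.267300 / 0.595600 ≈ 0.4488
— misconfigured router explains away the evidence for DDoS attack.

Pr[DDoS attack | latency alert] ≈ 0.6457; Pr[DDoS attack | latency alert, misconfigured router] ≈ 0.4488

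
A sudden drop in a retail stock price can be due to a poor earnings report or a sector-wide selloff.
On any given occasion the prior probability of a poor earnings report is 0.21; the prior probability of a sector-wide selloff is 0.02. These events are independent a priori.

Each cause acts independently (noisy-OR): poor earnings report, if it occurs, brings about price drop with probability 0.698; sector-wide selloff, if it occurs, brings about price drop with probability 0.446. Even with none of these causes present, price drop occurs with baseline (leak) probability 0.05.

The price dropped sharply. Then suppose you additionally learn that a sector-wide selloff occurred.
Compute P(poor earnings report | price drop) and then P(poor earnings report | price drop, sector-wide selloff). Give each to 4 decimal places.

P(poor earnings report | price drop) ≈ 0.7649; P(poor earnings report | price drop, sector-wide selloff) ≈ 0.3206

Under noisy-OR, P(price drop | causes) = 1 − (1−0.05)·∏(1−qᵢ) over the active causes.
P(price drop) = 0.05·0.79·0.98 + 0.4737·0.79·0.02 + 0.7131·0.21·0.98 + 0.841057·0.21·0.02 = 0.038710 + 0.007484 + 0.146756 + 0.003532 = 0.196482
Restricting to configurations with poor earnings report present: 0.146756 + 0.003532 = 0.150288.
Hence the posterior is 0.150288/0.196482 ≈ 0.7649.

Now also conditioning on sector-wide selloff=true:
By total probability over both values of poor earnings report:
  P(price drop | sector-wide selloff) = 0.4737·0.79 + 0.841057·0.21
        = 0.374223 + 0.176622 = 0.550845
The terms with poor earnings report present sum to 0.176622, so
  P(poor earnings report | price drop, sector-wide selloff) = 0.176622 / 0.550845 ≈ 0.3206
Conditioning on sector-wide selloff lowers the posterior on poor earnings report: the classic explaining-away effect in a common-effect structure.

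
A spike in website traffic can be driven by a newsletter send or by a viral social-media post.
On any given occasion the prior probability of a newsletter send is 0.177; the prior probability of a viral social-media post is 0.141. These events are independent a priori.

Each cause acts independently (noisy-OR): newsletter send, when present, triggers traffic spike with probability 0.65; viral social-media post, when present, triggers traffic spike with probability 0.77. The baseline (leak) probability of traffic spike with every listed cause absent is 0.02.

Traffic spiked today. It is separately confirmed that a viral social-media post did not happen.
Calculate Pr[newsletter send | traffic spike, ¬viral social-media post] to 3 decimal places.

Under noisy-OR, P(traffic spike | causes) = 1 − (1−0.02)·∏(1−qᵢ) over the active causes.
Weight on newsletter send=true, given the evidence: 0.657*0.177 = 0.116289
Normalizer over all consistent configurations: 0.02*0.823 + 0.657*0.177 = 0.132749
Posterior = 0.116289 / 0.132749 ≈ 0.876

Pr[newsletter send | traffic spike, ¬viral social-media post] ≈ 0.876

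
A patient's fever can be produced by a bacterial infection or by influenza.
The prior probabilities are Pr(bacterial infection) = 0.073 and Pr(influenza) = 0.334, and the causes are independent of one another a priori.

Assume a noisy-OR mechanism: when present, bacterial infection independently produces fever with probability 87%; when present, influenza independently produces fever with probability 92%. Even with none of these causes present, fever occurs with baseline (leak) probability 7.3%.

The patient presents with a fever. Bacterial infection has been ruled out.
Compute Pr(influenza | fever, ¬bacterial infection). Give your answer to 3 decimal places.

Pr(influenza | fever, ¬bacterial infection) ≈ 0.864

Under noisy-OR, P(fever | causes) = 1 − (1−0.073)·∏(1−qᵢ) over the active causes.
P(fever | ¬bacterial infection) = 0.073·0.666 + 0.92584·0.334 = 0.048618 + 0.309231 = 0.357849
Restricting to configurations with influenza present: 0.92584·0.334 = 0.309231.
So P(influenza | fever, ¬bacterial infection) = 0.309231/0.357849 ≈ 0.864.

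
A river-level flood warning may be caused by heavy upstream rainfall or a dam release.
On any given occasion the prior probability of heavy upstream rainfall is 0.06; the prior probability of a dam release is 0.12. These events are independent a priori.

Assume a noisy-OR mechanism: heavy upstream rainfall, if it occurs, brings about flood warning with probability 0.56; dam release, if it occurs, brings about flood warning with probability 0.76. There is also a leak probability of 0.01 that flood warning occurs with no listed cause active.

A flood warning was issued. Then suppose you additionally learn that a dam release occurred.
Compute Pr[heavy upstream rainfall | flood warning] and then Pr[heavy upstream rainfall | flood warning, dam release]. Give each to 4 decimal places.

Under noisy-OR, P(flood warning | causes) = 1 − (1−0.01)·∏(1−qᵢ) over the active causes.
By total probability over the 4 (heavy upstream rainfall, dam release) configurations:
  P(flood warning) = 0.01·0.94·0.88 + 0.7624·0.94·0.12 + 0.5644·0.06·0.88 + 0.895456·0.06·0.12
        = 0.008272 + 0.085999 + 0.029800 + 0.006447 = 0.130518
The terms with heavy upstream rainfall present sum to 0.036247, so
  P(heavy upstream rainfall | flood warning) = 0.036247 / 0.130518 ≈ 0.2777

Now condition on the additional information:
P(flood warning | dam release) = 0.7624*0.94 + 0.895456*0.06 = 0.716656 + 0.053727 = 0.770383
Restricting to configurations with heavy upstream rainfall present: 0.895456*0.06 = 0.053727.
Hence the posterior is 0.053727/0.770383 ≈ 0.0697.
Conditioning on dam release lowers the posterior on heavy upstream rainfall: the classic explaining-away effect in a common-effect structure.

Pr[heavy upstream rainfall | flood warning] ≈ 0.2777; Pr[heavy upstream rainfall | flood warning, dam release] ≈ 0.0697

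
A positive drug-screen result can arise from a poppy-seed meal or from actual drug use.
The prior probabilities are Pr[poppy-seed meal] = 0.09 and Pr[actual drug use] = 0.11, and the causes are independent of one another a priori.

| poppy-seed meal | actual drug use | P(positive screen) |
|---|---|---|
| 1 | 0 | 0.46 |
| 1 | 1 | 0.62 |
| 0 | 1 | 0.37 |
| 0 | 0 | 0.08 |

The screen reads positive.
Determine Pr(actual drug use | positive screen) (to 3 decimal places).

By total probability over the 4 (poppy-seed meal, actual drug use) configurations:
  P(positive screen) = 0.08*0.91*0.89 + 0.37*0.91*0.11 + 0.46*0.09*0.89 + 0.62*0.09*0.11
        = 0.064792 + 0.037037 + 0.036846 + 0.006138 = 0.144813
Configurations with actual drug use contribute 0.043175, so
  P(actual drug use | positive screen) = 0.043175 / 0.144813 ≈ 0.298

Pr(actual drug use | positive screen) ≈ 0.298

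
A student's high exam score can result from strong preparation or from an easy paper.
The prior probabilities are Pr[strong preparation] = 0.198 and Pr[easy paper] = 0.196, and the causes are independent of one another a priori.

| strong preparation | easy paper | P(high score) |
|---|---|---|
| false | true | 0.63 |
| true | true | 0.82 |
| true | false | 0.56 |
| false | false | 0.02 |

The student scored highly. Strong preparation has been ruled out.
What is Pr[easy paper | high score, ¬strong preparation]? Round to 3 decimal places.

Pr[easy paper | high score, ¬strong preparation] ≈ 0.885

Weight on easy paper=true, given the evidence: 0.63*0.196 = 0.123480
Denominator P(high score | ¬strong preparation): 0.02*0.804 + 0.63*0.196 = 0.139560
Posterior = 0.123480 / 0.139560 ≈ 0.885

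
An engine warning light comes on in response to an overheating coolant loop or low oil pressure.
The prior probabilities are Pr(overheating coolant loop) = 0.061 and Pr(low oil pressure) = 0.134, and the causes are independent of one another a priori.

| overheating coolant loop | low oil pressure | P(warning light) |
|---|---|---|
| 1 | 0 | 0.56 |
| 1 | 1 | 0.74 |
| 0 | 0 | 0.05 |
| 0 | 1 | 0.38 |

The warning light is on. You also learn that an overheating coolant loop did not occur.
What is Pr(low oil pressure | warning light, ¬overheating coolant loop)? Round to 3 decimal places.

Pr(low oil pressure | warning light, ¬overheating coolant loop) ≈ 0.540

Numerator (weight on configurations with low oil pressure): 0.38·0.134 = 0.050920
The normalizing constant is 0.05·0.866 + 0.38·0.134 = 0.094220
P(low oil pressure | warning light, ¬overheating coolant loop) = 0.050920/0.094220 ≈ 0.540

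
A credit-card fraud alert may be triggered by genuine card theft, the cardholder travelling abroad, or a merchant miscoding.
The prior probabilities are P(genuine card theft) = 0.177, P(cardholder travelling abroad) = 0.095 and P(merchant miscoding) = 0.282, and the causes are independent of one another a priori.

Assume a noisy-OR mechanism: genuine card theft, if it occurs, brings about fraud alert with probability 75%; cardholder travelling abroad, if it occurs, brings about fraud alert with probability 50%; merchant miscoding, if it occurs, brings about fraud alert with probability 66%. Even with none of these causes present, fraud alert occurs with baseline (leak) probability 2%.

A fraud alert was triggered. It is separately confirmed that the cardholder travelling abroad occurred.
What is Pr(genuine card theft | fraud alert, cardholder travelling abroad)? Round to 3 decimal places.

Under noisy-OR, P(fraud alert | causes) = 1 − (1−0.02)·∏(1−qᵢ) over the active causes.
P(fraud alert | cardholder travelling abroad) = 0.51*0.823*0.718 + 0.8334*0.823*0.282 + 0.8775*0.177*0.718 + 0.95835*0.177*0.282 = 0.301366 + 0.193420 + 0.111518 + 0.047835 = 0.654139
The genuine card theft-present share is 0.111518 + 0.047835 = 0.159353.
So P(genuine card theft | fraud alert, cardholder travelling abroad) = 0.159353/0.654139 ≈ 0.244.

Pr(genuine card theft | fraud alert, cardholder travelling abroad) ≈ 0.244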